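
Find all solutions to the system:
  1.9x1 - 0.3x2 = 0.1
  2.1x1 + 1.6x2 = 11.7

Row-reduce the augmented matrix:
R1 ← R1 / (19/10).
R2 ← R2 − 21/10·R1.
R2 ← R2 / (367/190).
R1 ← R1 + 3/19·R2.
Reading off the reduced rows gives x1 = 1, x2 = 6.

x1 = 1, x2 = 6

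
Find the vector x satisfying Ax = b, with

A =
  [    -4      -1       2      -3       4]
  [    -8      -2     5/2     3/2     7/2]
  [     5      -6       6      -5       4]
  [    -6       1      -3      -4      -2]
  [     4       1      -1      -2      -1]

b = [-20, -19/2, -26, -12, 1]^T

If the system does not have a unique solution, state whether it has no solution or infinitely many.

Row-reduce:
R1 ← R1 / (-4).
R2 ← R2 + 8·R1.
R3 ← R3 − 5·R1.
R4 ← R4 + 6·R1.
R5 ← R5 − 4·R1.
Swap R2 and R3.
R2 ← R2 / (-29/4).
R1 ← R1 − 1/4·R2.
R4 ← R4 − 5/2·R2.
R3 ← R3 / (-3/2).
R1 ← R1 + 6/29·R3.
R2 ← R2 + 34/29·R3.
R4 ← R4 + 89/29·R3.
R5 ← R5 − 1·R3.
R4 ← R4 / (-518/29).
R1 ← R1 + 17/29·R4.
R2 ← R2 + 135/29·R4.
R3 ← R3 + 5·R4.
Row 5 reduces to 0 = 4/3, a contradiction. The system is inconsistent.

no solution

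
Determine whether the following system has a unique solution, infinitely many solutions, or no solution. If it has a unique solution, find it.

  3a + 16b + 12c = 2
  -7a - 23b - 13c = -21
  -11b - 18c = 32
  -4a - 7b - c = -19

Row-reduce the augmented matrix:
R1 ← R1 / (3).
R2 ← R2 + 7·R1.
R4 ← R4 + 4·R1.
R2 ← R2 / (43/3).
R1 ← R1 − 16/3·R2.
R3 ← R3 + 11·R2.
R4 ← R4 − 43/3·R2.
R3 ← R3 / (-279/43).
R1 ← R1 + 68/43·R3.
R2 ← R2 − 45/43·R3.
R4 reduces to 0 = 0, so the extra equation is consistent.
Reading off the reduced rows gives a = 2, b = 2, c = -3.

a = 2, b = 2, c = -3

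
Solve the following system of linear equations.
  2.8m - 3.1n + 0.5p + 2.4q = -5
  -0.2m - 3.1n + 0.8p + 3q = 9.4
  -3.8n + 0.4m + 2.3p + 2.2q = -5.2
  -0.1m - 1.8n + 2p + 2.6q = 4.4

m = -4, n = 2, p = -4, q = 6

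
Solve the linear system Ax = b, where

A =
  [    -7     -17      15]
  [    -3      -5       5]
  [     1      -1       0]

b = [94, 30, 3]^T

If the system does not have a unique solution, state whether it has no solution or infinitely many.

Row-reduce:
R1 ← R1 / (-7).
R2 ← R2 + 3·R1.
R3 ← R3 − 1·R1.
R2 ← R2 / (16/7).
R1 ← R1 − 17/7·R2.
R3 ← R3 + 24/7·R2.
Row 3 reduces to 0 = 1, a contradiction. The system is inconsistent.

no solution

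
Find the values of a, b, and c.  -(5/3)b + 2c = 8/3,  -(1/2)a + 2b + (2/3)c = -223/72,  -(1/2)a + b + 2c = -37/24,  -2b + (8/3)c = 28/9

a = -9/4, b = -2, c = -1/3

Row-reduce the augmented matrix:
Swap R1 and R2.
R1 ← R1 / (-1/2).
R3 ← R3 + 1/2·R1.
R2 ← R2 / (-5/3).
R1 ← R1 + 4·R2.
R3 ← R3 + 1·R2.
R4 ← R4 + 2·R2.
R3 ← R3 / (2/15).
R1 ← R1 + 92/15·R3.
R2 ← R2 + 6/5·R3.
R4 ← R4 − 4/15·R3.
R4 reduces to 0 = 0, so the extra equation is consistent.
Reading off the reduced rows gives a = -9/4, b = -2, c = -1/3.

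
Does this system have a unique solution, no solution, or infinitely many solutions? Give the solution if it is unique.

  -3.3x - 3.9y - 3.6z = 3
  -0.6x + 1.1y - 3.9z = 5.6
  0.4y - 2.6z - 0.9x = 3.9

x = -1, y = 1, z = -1

Row-reduce the augmented matrix:
R1 ← R1 / (-33/10).
R2 ← R2 + 3/5·R1.
R3 ← R3 + 9/10·R1.
R2 ← R2 / (199/110).
R1 ← R1 − 13/11·R2.
R3 ← R3 − 161/110·R2.
R3 ← R3 / (401/398).
R1 ← R1 − 639/199·R3.
R2 ← R2 + 357/199·R3.
Reading off the reduced rows gives x = -1, y = 1, z = -1.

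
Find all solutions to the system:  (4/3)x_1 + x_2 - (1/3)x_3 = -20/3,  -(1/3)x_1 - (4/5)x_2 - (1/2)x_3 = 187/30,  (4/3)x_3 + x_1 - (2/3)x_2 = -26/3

x_1 = -4, x_2 = -3, x_3 = -5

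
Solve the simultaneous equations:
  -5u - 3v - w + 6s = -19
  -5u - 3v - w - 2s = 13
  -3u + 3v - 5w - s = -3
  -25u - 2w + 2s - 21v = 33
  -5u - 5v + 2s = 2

Row-reduce:
R1 ← R1 / (-5).
R2 ← R2 + 5·R1.
R3 ← R3 + 3·R1.
R4 ← R4 + 25·R1.
R5 ← R5 + 5·R1.
Swap R2 and R3.
R2 ← R2 / (24/5).
R1 ← R1 − 3/5·R2.
R4 ← R4 + 6·R2.
R5 ← R5 + 2·R2.
Swap R3 and R4.
R3 ← R3 / (-5/2).
R1 ← R1 − 3/4·R3.
R2 ← R2 + 11/12·R3.
R5 ← R5 + 5/6·R3.
R4 ← R4 / (-8).
R1 ← R1 + 43/4·R4.
R2 ← R2 − 137/12·R4.
R3 ← R3 − 27/2·R4.
R5 ← R5 − 16/3·R4.
Row 5 reduces to 0 = -1/3, a contradiction. The system is inconsistent.

no solution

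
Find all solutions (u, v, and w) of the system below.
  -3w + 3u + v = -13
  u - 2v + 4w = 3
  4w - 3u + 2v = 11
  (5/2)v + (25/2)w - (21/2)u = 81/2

no solution

Row-reduce:
R1 ← R1 / (3).
R2 ← R2 − 1·R1.
R3 ← R3 + 3·R1.
R4 ← R4 + 21/2·R1.
R2 ← R2 / (-7/3).
R1 ← R1 − 1/3·R2.
R3 ← R3 − 3·R2.
R4 ← R4 − 6·R2.
R3 ← R3 / (52/7).
R1 ← R1 + 2/7·R3.
R2 ← R2 + 15/7·R3.
R4 ← R4 − 104/7·R3.
Row 4 reduces to 0 = -1, a contradiction. The system is inconsistent.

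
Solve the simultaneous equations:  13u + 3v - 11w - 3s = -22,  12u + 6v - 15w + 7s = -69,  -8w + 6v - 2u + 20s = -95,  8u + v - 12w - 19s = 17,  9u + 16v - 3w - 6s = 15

no solution

Row-reduce:
R1 ← R1 / (13).
R2 ← R2 − 12·R1.
R3 ← R3 + 2·R1.
R4 ← R4 − 8·R1.
R5 ← R5 − 9·R1.
R2 ← R2 / (42/13).
R1 ← R1 − 3/13·R2.
R3 ← R3 − 84/13·R2.
R4 ← R4 + 11/13·R2.
R5 ← R5 − 181/13·R2.
Swap R3 and R4.
R3 ← R3 / (-13/2).
R1 ← R1 + 1/2·R3.
R2 ← R2 + 3/2·R3.
R5 ← R5 − 51/2·R3.
Swap R4 and R5.
R4 ← R4 / (-4028/39).
R1 ← R1 − 53/273·R4.
R2 ← R2 − 1745/273·R4.
R3 ← R3 − 613/273·R4.
Row 5 reduces to 0 = -1, a contradiction. The system is inconsistent.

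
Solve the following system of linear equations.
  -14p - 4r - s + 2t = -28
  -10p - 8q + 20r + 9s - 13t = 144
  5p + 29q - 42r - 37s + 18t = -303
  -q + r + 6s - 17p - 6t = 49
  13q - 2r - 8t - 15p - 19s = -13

Row-reduce:
R1 ← R1 / (-14).
R2 ← R2 + 10·R1.
R3 ← R3 − 5·R1.
R4 ← R4 + 17·R1.
R5 ← R5 + 15·R1.
R2 ← R2 / (-8).
R3 ← R3 − 29·R2.
R4 ← R4 + 1·R2.
R5 ← R5 − 13·R2.
R3 ← R3 / (276/7).
R1 ← R1 − 2/7·R3.
R2 ← R2 + 20/7·R3.
R4 ← R4 − 3·R3.
R5 ← R5 − 276/7·R3.
R4 ← R4 / (567/92).
R1 ← R1 − 2/23·R4.
R2 ← R2 + 63/46·R4.
R3 ← R3 + 5/92·R4.
Row 5 reduces to 0 = 2, a contradiction. The system is inconsistent.

no solution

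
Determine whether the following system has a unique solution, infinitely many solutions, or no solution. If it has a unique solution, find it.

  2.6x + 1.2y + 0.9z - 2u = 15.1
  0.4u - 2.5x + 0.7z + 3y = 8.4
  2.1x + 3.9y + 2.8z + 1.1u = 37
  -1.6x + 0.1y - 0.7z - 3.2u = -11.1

Row-reduce the augmented matrix:
R1 ← R1 / (13/5).
R2 ← R2 + 5/2·R1.
R3 ← R3 − 21/10·R1.
R4 ← R4 + 8/5·R1.
R2 ← R2 / (54/13).
R1 ← R1 − 6/13·R2.
R3 ← R3 − 381/130·R2.
R4 ← R4 − 109/130·R2.
R3 ← R3 / (3487/3600).
R1 ← R1 − 31/180·R3.
R2 ← R2 − 407/1080·R3.
R4 ← R4 + 4991/10800·R3.
R4 ← R4 / (-242183/104610).
R1 ← R1 + 4442/3487·R4.
R2 ← R2 + 1751/951·R4.
R3 ← R3 − 13644/3487·R4.
Reading off the reduced rows gives x = 3, y = 4, z = 5, u = 1.

x = 3, y = 4, z = 5, u = 1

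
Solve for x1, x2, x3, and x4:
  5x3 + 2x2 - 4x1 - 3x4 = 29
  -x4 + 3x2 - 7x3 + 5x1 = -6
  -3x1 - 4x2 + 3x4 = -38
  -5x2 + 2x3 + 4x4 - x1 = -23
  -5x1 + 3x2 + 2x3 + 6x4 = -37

Row-reduce the augmented matrix:
R1 ← R1 / (-4).
R2 ← R2 − 5·R1.
R3 ← R3 + 3·R1.
R4 ← R4 + 1·R1.
R5 ← R5 + 5·R1.
R2 ← R2 / (11/2).
R1 ← R1 + 1/2·R2.
R3 ← R3 + 11/2·R2.
R4 ← R4 + 11/2·R2.
R5 ← R5 − 1/2·R2.
R3 ← R3 / (-9/2).
R1 ← R1 + 29/22·R3.
R2 ← R2 + 3/22·R3.
R5 ← R5 + 46/11·R3.
Swap R4 and R5.
R4 ← R4 / (962/99).
R1 ← R1 − 17/99·R4.
R2 ← R2 + 29/33·R4.
R3 ← R3 + 1/9·R4.
R5 reduces to 0 = 0, so the extra equation is consistent.
Reading off the reduced rows gives x1 = 5, x2 = 2, x3 = 6, x4 = -5.

x1 = 5, x2 = 2, x3 = 6, x4 = -5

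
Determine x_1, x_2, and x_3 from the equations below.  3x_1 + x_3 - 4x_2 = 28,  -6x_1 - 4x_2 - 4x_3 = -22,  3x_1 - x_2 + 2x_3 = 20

Row-reduce the augmented matrix:
R1 ← R1 / (3).
R2 ← R2 + 6·R1.
R3 ← R3 − 3·R1.
R2 ← R2 / (-12).
R1 ← R1 + 4/3·R2.
R3 ← R3 − 3·R2.
R3 ← R3 / (1/2).
R1 ← R1 − 5/9·R3.
R2 ← R2 − 1/6·R3.
Reading off the reduced rows gives x_1 = 5, x_2 = -3, x_3 = 1.

x_1 = 5, x_2 = -3, x_3 = 1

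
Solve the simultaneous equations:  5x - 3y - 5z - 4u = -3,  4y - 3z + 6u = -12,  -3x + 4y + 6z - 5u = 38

Row-reduce:
R1 ← R1 / (5).
R3 ← R3 + 3·R1.
R2 ← R2 / (4).
R1 ← R1 + 3/5·R2.
R3 ← R3 − 11/5·R2.
R3 ← R3 / (93/20).
R1 ← R1 + 29/20·R3.
R2 ← R2 + 3/4·R3.
Rank is 3 with 4 unknowns, leaving u free.

infinitely many solutions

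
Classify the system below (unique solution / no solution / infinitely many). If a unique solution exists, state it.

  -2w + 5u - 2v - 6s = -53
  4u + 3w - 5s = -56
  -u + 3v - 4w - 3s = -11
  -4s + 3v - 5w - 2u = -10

u = -5, v = -2, w = -2, s = 6

Row-reduce the augmented matrix:
R1 ← R1 / (5).
R2 ← R2 − 4·R1.
R3 ← R3 + 1·R1.
R4 ← R4 + 2·R1.
R2 ← R2 / (8/5).
R1 ← R1 + 2/5·R2.
R3 ← R3 − 13/5·R2.
R4 ← R4 − 11/5·R2.
R3 ← R3 / (-95/8).
R1 ← R1 − 3/4·R3.
R2 ← R2 − 23/8·R3.
R4 ← R4 + 97/8·R3.
R4 ← R4 / (-206/95).
R1 ← R1 + 142/95·R4.
R2 ← R2 + 101/95·R4.
R3 ← R3 − 31/95·R4.
Reading off the reduced rows gives u = -5, v = -2, w = -2, s = 6.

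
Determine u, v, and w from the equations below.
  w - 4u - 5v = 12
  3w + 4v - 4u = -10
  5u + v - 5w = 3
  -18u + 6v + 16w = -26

Row-reduce the augmented matrix:
R1 ← R1 / (-4).
R2 ← R2 + 4·R1.
R3 ← R3 − 5·R1.
R4 ← R4 + 18·R1.
R2 ← R2 / (9).
R1 ← R1 − 5/4·R2.
R3 ← R3 + 21/4·R2.
R4 ← R4 − 57/2·R2.
R3 ← R3 / (-31/12).
R1 ← R1 + 19/36·R3.
R2 ← R2 − 2/9·R3.
R4 ← R4 − 31/6·R3.
R4 reduces to 0 = 0, so the extra equation is consistent.
Reading off the reduced rows gives u = -1, v = -2, w = -2.

u = -1, v = -2, w = -2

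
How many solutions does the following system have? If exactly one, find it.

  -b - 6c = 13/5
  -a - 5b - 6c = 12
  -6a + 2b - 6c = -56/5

a = 1, b = -13/5, c = 0

Row-reduce the augmented matrix:
Swap R1 and R2.
R1 ← R1 / (-1).
R3 ← R3 + 6·R1.
R2 ← R2 / (-1).
R1 ← R1 − 5·R2.
R3 ← R3 − 32·R2.
R3 ← R3 / (-162).
R1 ← R1 + 24·R3.
R2 ← R2 − 6·R3.
Reading off the reduced rows gives a = 1, b = -13/5, c = 0.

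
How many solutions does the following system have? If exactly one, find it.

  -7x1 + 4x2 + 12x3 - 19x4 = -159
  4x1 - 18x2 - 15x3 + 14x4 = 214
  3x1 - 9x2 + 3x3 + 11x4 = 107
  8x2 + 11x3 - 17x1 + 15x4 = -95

Row-reduce the augmented matrix:
R1 ← R1 / (-7).
R2 ← R2 − 4·R1.
R3 ← R3 − 3·R1.
R4 ← R4 + 17·R1.
R2 ← R2 / (-110/7).
R1 ← R1 + 4/7·R2.
R3 ← R3 + 51/7·R2.
R4 ← R4 + 12/7·R2.
R3 ← R3 / (1311/110).
R1 ← R1 + 78/55·R3.
R2 ← R2 − 57/110·R3.
R4 ← R4 + 949/55·R3.
R4 ← R4 / (82366/1311).
R1 ← R1 − 1209/437·R4.
R2 ← R2 + 6/23·R4.
R3 ← R3 − 154/1311·R4.
Reading off the reduced rows gives x1 = 5, x2 = -6, x3 = -2, x4 = 4.

x1 = 5, x2 = -6, x3 = -2, x4 = 4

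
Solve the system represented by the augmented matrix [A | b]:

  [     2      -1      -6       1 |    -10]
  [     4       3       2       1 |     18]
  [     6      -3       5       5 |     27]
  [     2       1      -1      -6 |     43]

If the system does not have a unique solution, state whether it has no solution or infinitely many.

x_1 = 6, x_2 = -2, x_3 = 3, x_4 = -6

Row-reduce the augmented matrix:
R1 ← R1 / (2).
R2 ← R2 − 4·R1.
R3 ← R3 − 6·R1.
R4 ← R4 − 2·R1.
R2 ← R2 / (5).
R1 ← R1 + 1/2·R2.
R4 ← R4 − 2·R2.
R3 ← R3 / (23).
R1 ← R1 + 8/5·R3.
R2 ← R2 − 14/5·R3.
R4 ← R4 + 3/5·R3.
R4 ← R4 / (-753/115).
R1 ← R1 − 62/115·R4.
R2 ← R2 + 51/115·R4.
R3 ← R3 − 2/23·R4.
Reading off the reduced rows gives x_1 = 6, x_2 = -2, x_3 = 3, x_4 = -6.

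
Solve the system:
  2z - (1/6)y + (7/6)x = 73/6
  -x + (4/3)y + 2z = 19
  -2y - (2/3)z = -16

x = 1, y = 6, z = 6

Row-reduce the augmented matrix:
R1 ← R1 / (7/6).
R2 ← R2 + 1·R1.
R2 ← R2 / (25/21).
R1 ← R1 + 1/7·R2.
R3 ← R3 + 2·R2.
R3 ← R3 / (418/75).
R1 ← R1 − 54/25·R3.
R2 ← R2 − 78/25·R3.
Reading off the reduced rows gives x = 1, y = 6, z = 6.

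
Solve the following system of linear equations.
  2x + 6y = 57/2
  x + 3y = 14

Row-reduce:
R1 ← R1 / (2).
R2 ← R2 − 1·R1.
Row 2 reduces to 0 = -1/4, a contradiction. The system is inconsistent.

no solution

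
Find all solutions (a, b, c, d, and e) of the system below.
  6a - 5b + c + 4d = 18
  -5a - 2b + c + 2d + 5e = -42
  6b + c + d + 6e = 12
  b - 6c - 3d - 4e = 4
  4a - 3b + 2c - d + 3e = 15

a = 6, b = 3, c = 1, d = -1, e = -1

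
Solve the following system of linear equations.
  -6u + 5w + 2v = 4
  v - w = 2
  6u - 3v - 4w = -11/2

Row-reduce:
R1 ← R1 / (-6).
R3 ← R3 − 6·R1.
R1 ← R1 + 1/3·R2.
R3 ← R3 + 1·R2.
Row 3 reduces to 0 = 1/2, a contradiction. The system is inconsistent.

no solution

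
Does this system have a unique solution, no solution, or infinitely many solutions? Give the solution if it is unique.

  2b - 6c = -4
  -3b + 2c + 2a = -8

infinitely many solutions

Row-reduce:
Swap R1 and R2.
R1 ← R1 / (2).
R2 ← R2 / (2).
R1 ← R1 + 3/2·R2.
Rank is 2 with 3 unknowns, leaving c free.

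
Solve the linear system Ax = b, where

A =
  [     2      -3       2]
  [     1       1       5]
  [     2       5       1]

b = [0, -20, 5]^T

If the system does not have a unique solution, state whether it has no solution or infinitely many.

Row-reduce the augmented matrix:
R1 ← R1 / (2).
R2 ← R2 − 1·R1.
R3 ← R3 − 2·R1.
R2 ← R2 / (5/2).
R1 ← R1 + 3/2·R2.
R3 ← R3 − 8·R2.
R3 ← R3 / (-69/5).
R1 ← R1 − 17/5·R3.
R2 ← R2 − 8/5·R3.
Reading off the reduced rows gives x_1 = 5, x_2 = 0, x_3 = -5.

x_1 = 5, x_2 = 0, x_3 = -5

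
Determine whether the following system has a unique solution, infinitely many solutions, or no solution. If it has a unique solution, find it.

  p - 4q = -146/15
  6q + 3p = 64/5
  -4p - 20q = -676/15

p = -2/5, q = 7/3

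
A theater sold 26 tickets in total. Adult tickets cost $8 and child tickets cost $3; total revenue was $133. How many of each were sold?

adult tickets: 11, child tickets: 15

Let a = adult tickets, c = child tickets.
  c + a = 26
  8a + 3c = 133
From equation 1: a = 26 − c.
Substitute into equation 2 and solve: c = 15.
Then a = 11.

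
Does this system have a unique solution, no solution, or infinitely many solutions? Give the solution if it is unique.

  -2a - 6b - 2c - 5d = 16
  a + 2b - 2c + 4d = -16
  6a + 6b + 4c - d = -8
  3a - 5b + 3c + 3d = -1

a = -2, b = -1, c = 2, d = -2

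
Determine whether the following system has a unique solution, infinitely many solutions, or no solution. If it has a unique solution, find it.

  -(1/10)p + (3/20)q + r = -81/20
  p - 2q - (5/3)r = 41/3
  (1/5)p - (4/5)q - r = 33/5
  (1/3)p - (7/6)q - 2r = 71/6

Row-reduce:
R1 ← R1 / (-1/10).
R2 ← R2 − 1·R1.
R3 ← R3 − 1/5·R1.
R4 ← R4 − 1/3·R1.
R2 ← R2 / (-1/2).
R1 ← R1 + 3/2·R2.
R3 ← R3 + 1/2·R2.
R4 ← R4 + 2/3·R2.
R3 ← R3 / (-22/3).
R1 ← R1 + 35·R3.
R2 ← R2 + 50/3·R3.
R4 ← R4 + 88/9·R3.
Row 4 reduces to 0 = 1/3, a contradiction. The system is inconsistent.

no solution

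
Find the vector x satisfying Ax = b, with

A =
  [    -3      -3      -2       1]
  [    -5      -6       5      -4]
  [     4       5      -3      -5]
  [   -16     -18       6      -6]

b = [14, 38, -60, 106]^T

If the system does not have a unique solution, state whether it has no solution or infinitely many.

no solution

Row-reduce:
R1 ← R1 / (-3).
R2 ← R2 + 5·R1.
R3 ← R3 − 4·R1.
R4 ← R4 + 16·R1.
R2 ← R2 / (-1).
R1 ← R1 − 1·R2.
R3 ← R3 − 1·R2.
R4 ← R4 + 2·R2.
R3 ← R3 / (8/3).
R1 ← R1 − 9·R3.
R2 ← R2 + 25/3·R3.
Row 4 reduces to 0 = 2, a contradiction. The system is inconsistent.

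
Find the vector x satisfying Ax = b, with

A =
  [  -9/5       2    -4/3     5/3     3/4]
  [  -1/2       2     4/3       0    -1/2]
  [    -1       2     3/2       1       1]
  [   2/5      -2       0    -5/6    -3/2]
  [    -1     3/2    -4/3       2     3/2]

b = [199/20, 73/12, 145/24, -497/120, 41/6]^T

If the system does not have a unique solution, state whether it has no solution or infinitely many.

x_1 = -3/2, x_2 = 7/3, x_3 = -1/4, x_4 = 9/4, x_5 = -2

Row-reduce the augmented matrix:
R1 ← R1 / (-9/5).
R2 ← R2 + 1/2·R1.
R3 ← R3 + 1·R1.
R4 ← R4 − 2/5·R1.
R5 ← R5 + 1·R1.
R2 ← R2 / (13/9).
R1 ← R1 + 10/9·R2.
R3 ← R3 − 8/9·R2.
R4 ← R4 + 14/9·R2.
R5 ← R5 − 7/18·R2.
R3 ← R3 / (31/26).
R1 ← R1 − 80/39·R3.
R2 ← R2 − 46/39·R3.
R4 ← R4 − 20/13·R3.
R5 ← R5 + 41/39·R3.
R4 ← R4 / (-265/186).
R1 ← R1 + 530/279·R4.
R2 ← R2 + 377/558·R4.
R3 ← R3 − 28/93·R4.
R5 ← R5 − 1691/1116·R4.
R5 ← R5 / (-18511/12720).
R1 ← R1 − 11/6·R5.
R2 ← R2 − 757/6360·R5.
R3 ← R3 − 71/530·R5.
R4 ← R4 − 1269/530·R5.
Reading off the reduced rows gives x_1 = -3/2, x_2 = 7/3, x_3 = -1/4, x_4 = 9/4, x_5 = -2.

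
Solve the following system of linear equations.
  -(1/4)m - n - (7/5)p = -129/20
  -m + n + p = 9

infinitely many solutions

Row-reduce:
R1 ← R1 / (-1/4).
R2 ← R2 + 1·R1.
R2 ← R2 / (5).
R1 ← R1 − 4·R2.
Rank is 2 with 3 unknowns, leaving p free.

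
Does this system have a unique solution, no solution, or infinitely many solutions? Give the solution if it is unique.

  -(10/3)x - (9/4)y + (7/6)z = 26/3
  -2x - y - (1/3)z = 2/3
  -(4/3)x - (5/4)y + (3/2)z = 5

Row-reduce:
R1 ← R1 / (-10/3).
R2 ← R2 + 2·R1.
R3 ← R3 + 4/3·R1.
R2 ← R2 / (7/20).
R1 ← R1 − 27/40·R2.
R3 ← R3 + 7/20·R2.
Row 3 reduces to 0 = -3, a contradiction. The system is inconsistent.

no solution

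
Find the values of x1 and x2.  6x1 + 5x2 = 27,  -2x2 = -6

Row-reduce the augmented matrix:
R1 ← R1 / (6).
R2 ← R2 / (-2).
R1 ← R1 − 5/6·R2.
Reading off the reduced rows gives x1 = 2, x2 = 3.

x1 = 2, x2 = 3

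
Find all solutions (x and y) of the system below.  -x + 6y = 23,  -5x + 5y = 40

x = -5, y = 3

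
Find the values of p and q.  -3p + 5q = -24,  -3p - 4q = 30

Row-reduce the augmented matrix:
R1 ← R1 / (-3).
R2 ← R2 + 3·R1.
R2 ← R2 / (-9).
R1 ← R1 + 5/3·R2.
Reading off the reduced rows gives p = -2, q = -6.

p = -2, q = -6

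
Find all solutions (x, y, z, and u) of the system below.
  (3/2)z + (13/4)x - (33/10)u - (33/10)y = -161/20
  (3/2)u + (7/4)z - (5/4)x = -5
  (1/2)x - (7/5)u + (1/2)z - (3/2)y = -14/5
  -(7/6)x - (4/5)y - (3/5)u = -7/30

Row-reduce:
R1 ← R1 / (13/4).
R2 ← R2 + 5/4·R1.
R3 ← R3 − 1/2·R1.
R4 ← R4 + 7/6·R1.
R2 ← R2 / (-33/26).
R1 ← R1 + 66/65·R2.
R3 ← R3 + 129/130·R2.
R4 ← R4 + 129/65·R2.
R3 ← R3 / (-31/20).
R1 ← R1 + 7/5·R3.
R2 ← R2 + 11/6·R3.
R4 ← R4 + 31/10·R3.
Rank is 3 with 4 unknowns, leaving u free.

infinitely many solutions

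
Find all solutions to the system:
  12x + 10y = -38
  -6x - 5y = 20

no solution

Row-reduce:
R1 ← R1 / (12).
R2 ← R2 + 6·R1.
Row 2 reduces to 0 = 1, a contradiction. The system is inconsistent.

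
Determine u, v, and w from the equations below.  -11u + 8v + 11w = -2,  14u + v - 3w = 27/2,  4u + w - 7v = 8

u = 5/4, v = -1/4, w = 5/4

Row-reduce the augmented matrix:
R1 ← R1 / (-11).
R2 ← R2 − 14·R1.
R3 ← R3 − 4·R1.
R2 ← R2 / (123/11).
R1 ← R1 + 8/11·R2.
R3 ← R3 + 45/11·R2.
R3 ← R3 / (370/41).
R1 ← R1 + 35/123·R3.
R2 ← R2 − 121/123·R3.
Reading off the reduced rows gives u = 5/4, v = -1/4, w = 5/4.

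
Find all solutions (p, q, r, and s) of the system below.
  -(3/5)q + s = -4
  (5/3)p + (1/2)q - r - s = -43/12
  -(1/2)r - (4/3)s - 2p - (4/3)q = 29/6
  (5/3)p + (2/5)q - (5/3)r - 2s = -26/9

p = -3, q = 5/2, r = 7/3, s = -5/2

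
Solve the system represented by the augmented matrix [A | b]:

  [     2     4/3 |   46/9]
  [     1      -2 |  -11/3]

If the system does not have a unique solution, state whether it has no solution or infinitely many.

x_1 = 1, x_2 = 7/3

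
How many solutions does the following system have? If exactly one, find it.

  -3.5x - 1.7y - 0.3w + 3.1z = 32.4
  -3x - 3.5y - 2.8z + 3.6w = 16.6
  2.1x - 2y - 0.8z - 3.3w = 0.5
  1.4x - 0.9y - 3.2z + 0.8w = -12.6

x = -2, y = -6, z = 5, w = 1

Row-reduce the augmented matrix:
R1 ← R1 / (-7/2).
R2 ← R2 + 3·R1.
R3 ← R3 − 21/10·R1.
R4 ← R4 − 7/5·R1.
R2 ← R2 / (-143/70).
R1 ← R1 − 17/35·R2.
R3 ← R3 + 151/50·R2.
R4 ← R4 + 79/50·R2.
R3 ← R3 / (65261/7150).
R1 ← R1 + 1561/715·R3.
R2 ← R2 − 382/143·R3.
R4 ← R4 − 8082/3575·R3.
R4 ← R4 / (-9454/326305).
R1 ← R1 + 11127/9323·R4.
R2 ← R2 − 52158/65261·R4.
R3 ← R3 + 65652/65261·R4.
Reading off the reduced rows gives x = -2, y = -6, z = 5, w = 1.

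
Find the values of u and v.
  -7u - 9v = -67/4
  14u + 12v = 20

Row-reduce the augmented matrix:
R1 ← R1 / (-7).
R2 ← R2 − 14·R1.
R2 ← R2 / (-6).
R1 ← R1 − 9/7·R2.
Reading off the reduced rows gives u = -1/2, v = 9/4.

u = -1/2, v = 9/4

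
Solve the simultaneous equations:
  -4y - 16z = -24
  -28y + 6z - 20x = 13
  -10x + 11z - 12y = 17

no solution

Row-reduce:
Swap R1 and R2.
R1 ← R1 / (-20).
R3 ← R3 + 10·R1.
R2 ← R2 / (-4).
R1 ← R1 − 7/5·R2.
R3 ← R3 − 2·R2.
Row 3 reduces to 0 = -3/2, a contradiction. The system is inconsistent.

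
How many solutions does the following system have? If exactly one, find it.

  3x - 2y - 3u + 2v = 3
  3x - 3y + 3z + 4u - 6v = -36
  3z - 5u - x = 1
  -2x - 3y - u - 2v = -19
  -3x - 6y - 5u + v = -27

x = 2, y = 6, z = -4, u = -3, v = 0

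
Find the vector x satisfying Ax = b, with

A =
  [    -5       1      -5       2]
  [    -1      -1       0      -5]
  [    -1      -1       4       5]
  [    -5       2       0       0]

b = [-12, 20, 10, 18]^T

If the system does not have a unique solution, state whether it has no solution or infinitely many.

x_1 = -4, x_2 = -1, x_3 = 5, x_4 = -3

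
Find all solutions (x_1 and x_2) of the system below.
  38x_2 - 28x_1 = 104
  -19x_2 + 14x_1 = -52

infinitely many solutions

Row-reduce:
R1 ← R1 / (-28).
R2 ← R2 − 14·R1.
Rank is 1 with 2 unknowns, leaving x_2 free.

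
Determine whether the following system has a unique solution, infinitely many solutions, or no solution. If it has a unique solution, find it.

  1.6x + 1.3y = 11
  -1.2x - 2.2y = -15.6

Row-reduce the augmented matrix:
R1 ← R1 / (8/5).
R2 ← R2 + 6/5·R1.
R2 ← R2 / (-49/40).
R1 ← R1 − 13/16·R2.
Reading off the reduced rows gives x = 2, y = 6.

x = 2, y = 6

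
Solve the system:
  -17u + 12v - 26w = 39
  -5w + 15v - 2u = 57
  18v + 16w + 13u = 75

infinitely many solutions

Row-reduce:
R1 ← R1 / (-17).
R2 ← R2 + 2·R1.
R3 ← R3 − 13·R1.
R2 ← R2 / (231/17).
R1 ← R1 + 12/17·R2.
R3 ← R3 − 462/17·R2.
Rank is 2 with 3 unknowns, leaving w free.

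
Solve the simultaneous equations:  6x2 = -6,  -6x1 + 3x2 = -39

x1 = 6, x2 = -1

Row-reduce the augmented matrix:
Swap R1 and R2.
R1 ← R1 / (-6).
R2 ← R2 / (6).
R1 ← R1 + 1/2·R2.
Reading off the reduced rows gives x1 = 6, x2 = -1.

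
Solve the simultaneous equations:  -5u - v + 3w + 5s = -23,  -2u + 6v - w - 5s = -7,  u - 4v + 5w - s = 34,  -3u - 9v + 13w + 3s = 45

Row-reduce:
R1 ← R1 / (-5).
R2 ← R2 + 2·R1.
R3 ← R3 − 1·R1.
R4 ← R4 + 3·R1.
R2 ← R2 / (32/5).
R1 ← R1 − 1/5·R2.
R3 ← R3 + 21/5·R2.
R4 ← R4 + 42/5·R2.
R3 ← R3 / (133/32).
R1 ← R1 + 17/32·R3.
R2 ← R2 + 11/32·R3.
R4 ← R4 − 133/16·R3.
Rank is 3 with 4 unknowns, leaving s free.

infinitely many solutions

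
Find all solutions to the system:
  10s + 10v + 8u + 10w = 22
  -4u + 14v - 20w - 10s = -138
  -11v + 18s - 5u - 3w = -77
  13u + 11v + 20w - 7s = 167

u = 4, v = -3, w = 6, s = -4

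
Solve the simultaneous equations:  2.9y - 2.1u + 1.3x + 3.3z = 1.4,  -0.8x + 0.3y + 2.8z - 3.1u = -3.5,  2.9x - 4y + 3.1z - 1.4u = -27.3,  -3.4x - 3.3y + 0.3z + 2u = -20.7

x = 0, y = 4, z = -5, u = -3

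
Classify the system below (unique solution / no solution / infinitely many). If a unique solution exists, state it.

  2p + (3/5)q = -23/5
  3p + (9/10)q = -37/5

Row-reduce:
R1 ← R1 / (2).
R2 ← R2 − 3·R1.
Row 2 reduces to 0 = -1/2, a contradiction. The system is inconsistent.

no solution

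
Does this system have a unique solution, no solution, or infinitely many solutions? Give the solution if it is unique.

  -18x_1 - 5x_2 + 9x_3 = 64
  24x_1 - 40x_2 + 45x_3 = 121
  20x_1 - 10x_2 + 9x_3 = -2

no solution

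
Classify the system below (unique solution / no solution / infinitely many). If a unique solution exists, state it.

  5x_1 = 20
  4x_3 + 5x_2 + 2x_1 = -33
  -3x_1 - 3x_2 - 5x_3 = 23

x_1 = 4, x_2 = -5, x_3 = -4

Row-reduce the augmented matrix:
R1 ← R1 / (5).
R2 ← R2 − 2·R1.
R3 ← R3 + 3·R1.
R2 ← R2 / (5).
R3 ← R3 + 3·R2.
R3 ← R3 / (-13/5).
R2 ← R2 − 4/5·R3.
Reading off the reduced rows gives x_1 = 4, x_2 = -5, x_3 = -4.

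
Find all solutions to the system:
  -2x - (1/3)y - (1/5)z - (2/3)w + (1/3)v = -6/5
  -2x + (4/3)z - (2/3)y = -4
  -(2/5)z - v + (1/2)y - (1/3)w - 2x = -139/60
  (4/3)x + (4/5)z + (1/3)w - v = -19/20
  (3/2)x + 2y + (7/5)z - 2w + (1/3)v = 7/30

x = 1, y = 0, z = -3/2, w = -1/4, v = 1

Row-reduce the augmented matrix:
R1 ← R1 / (-2).
R2 ← R2 + 2·R1.
R3 ← R3 + 2·R1.
R4 ← R4 − 4/3·R1.
R5 ← R5 − 3/2·R1.
R2 ← R2 / (-1/3).
R1 ← R1 − 1/6·R2.
R3 ← R3 − 5/6·R2.
R4 ← R4 + 2/9·R2.
R5 ← R5 − 7/4·R2.
R3 ← R3 / (109/30).
R1 ← R1 − 13/15·R3.
R2 ← R2 + 23/5·R3.
R4 ← R4 + 16/45·R3.
R5 ← R5 − 93/10·R3.
R4 ← R4 / (-353/981).
R1 ← R1 − 62/327·R4.
R2 ← R2 − 58/109·R4.
R3 ← R3 − 60/109·R4.
R5 ← R5 + 449/109·R4.
R5 ← R5 / (13943/1059).
R1 ← R1 + 78/353·R5.
R2 ← R2 + 1016/353·R5.
R3 ← R3 + 625/353·R5.
R4 ← R4 − 753/353·R5.
Reading off the reduced rows gives x = 1, y = 0, z = -3/2, w = -1/4, v = 1.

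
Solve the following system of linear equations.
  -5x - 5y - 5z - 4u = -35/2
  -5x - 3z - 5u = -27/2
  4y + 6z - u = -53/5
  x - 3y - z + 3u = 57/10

x = 3/2, y = 13/5, z = -3, u = 3

Row-reduce the augmented matrix:
R1 ← R1 / (-5).
R2 ← R2 + 5·R1.
R4 ← R4 − 1·R1.
R2 ← R2 / (5).
R1 ← R1 − 1·R2.
R3 ← R3 − 4·R2.
R4 ← R4 + 4·R2.
R3 ← R3 / (22/5).
R1 ← R1 − 3/5·R3.
R2 ← R2 − 2/5·R3.
R4 ← R4 + 2/5·R3.
R4 ← R4 / (76/55).
R1 ← R1 − 113/110·R4.
R2 ← R2 + 2/11·R4.
R3 ← R3 + 1/22·R4.
Reading off the reduced rows gives x = 3/2, y = 13/5, z = -3, u = 3.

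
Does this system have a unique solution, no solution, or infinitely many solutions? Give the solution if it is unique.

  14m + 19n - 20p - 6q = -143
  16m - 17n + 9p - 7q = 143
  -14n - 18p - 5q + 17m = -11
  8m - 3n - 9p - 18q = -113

Row-reduce the augmented matrix:
R1 ← R1 / (14).
R2 ← R2 − 16·R1.
R3 ← R3 − 17·R1.
R4 ← R4 − 8·R1.
R2 ← R2 / (-271/7).
R1 ← R1 − 19/14·R2.
R3 ← R3 + 519/14·R2.
R4 ← R4 + 97/7·R2.
R3 ← R3 / (-13127/542).
R1 ← R1 + 169/542·R3.
R2 ← R2 + 223/271·R3.
R4 ← R4 + 2432/271·R3.
R4 ← R4 / (-202391/13127).
R1 ← R1 + 6101/13127·R4.
R2 ← R2 + 1032/13127·R4.
R3 ← R3 + 1313/13127·R4.
Reading off the reduced rows gives m = 5, n = -3, p = 6, q = 6.

m = 5, n = -3, p = 6, q = 6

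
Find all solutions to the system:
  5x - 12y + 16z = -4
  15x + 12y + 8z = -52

infinitely many solutions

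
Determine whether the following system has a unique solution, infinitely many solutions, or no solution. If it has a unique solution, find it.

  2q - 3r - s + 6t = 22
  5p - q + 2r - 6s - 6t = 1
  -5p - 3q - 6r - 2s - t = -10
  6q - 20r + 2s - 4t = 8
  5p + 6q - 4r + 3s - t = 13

no solution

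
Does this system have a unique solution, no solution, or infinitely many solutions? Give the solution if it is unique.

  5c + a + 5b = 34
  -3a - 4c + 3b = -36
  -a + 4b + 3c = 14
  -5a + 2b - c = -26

Row-reduce the augmented matrix:
R2 ← R2 + 3·R1.
R3 ← R3 + 1·R1.
R4 ← R4 + 5·R1.
R2 ← R2 / (18).
R1 ← R1 − 5·R2.
R3 ← R3 − 9·R2.
R4 ← R4 − 27·R2.
R3 ← R3 / (5/2).
R1 ← R1 − 35/18·R3.
R2 ← R2 − 11/18·R3.
R4 ← R4 − 15/2·R3.
R4 reduces to 0 = 0, so the extra equation is consistent.
Reading off the reduced rows gives a = 4, b = 0, c = 6.

a = 4, b = 0, c = 6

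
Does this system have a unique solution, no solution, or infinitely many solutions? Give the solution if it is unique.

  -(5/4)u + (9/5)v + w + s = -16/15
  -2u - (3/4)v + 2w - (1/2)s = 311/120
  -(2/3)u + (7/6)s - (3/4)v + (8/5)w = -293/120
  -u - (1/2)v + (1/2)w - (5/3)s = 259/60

Row-reduce the augmented matrix:
R1 ← R1 / (-5/4).
R2 ← R2 + 2·R1.
R3 ← R3 + 2/3·R1.
R4 ← R4 + 1·R1.
R2 ← R2 / (-363/100).
R1 ← R1 + 36/25·R2.
R3 ← R3 + 171/100·R2.
R4 ← R4 + 97/50·R2.
R3 ← R3 / (1594/1815).
R1 ← R1 + 116/121·R3.
R2 ← R2 + 40/363·R3.
R4 ← R4 + 373/726·R3.
R4 ← R4 / (-3779/9564).
R1 ← R1 − 1438/797·R4.
R2 ← R2 − 1870/2391·R4.
R3 ← R3 − 2945/1594·R4.
Reading off the reduced rows gives u = -12/5, v = -1/2, w = -5/3, s = -3/2.

u = -12/5, v = -1/2, w = -5/3, s = -3/2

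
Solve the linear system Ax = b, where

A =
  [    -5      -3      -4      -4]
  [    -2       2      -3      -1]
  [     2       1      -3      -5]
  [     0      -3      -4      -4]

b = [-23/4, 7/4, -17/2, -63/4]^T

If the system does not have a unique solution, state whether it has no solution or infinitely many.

x_1 = -2, x_2 = 9/4, x_3 = 9/4, x_4 = 0

Row-reduce the augmented matrix:
R1 ← R1 / (-5).
R2 ← R2 + 2·R1.
R3 ← R3 − 2·R1.
R2 ← R2 / (16/5).
R1 ← R1 − 3/5·R2.
R3 ← R3 + 1/5·R2.
R4 ← R4 + 3·R2.
R3 ← R3 / (-75/16).
R1 ← R1 − 17/16·R3.
R2 ← R2 + 7/16·R3.
R4 ← R4 + 85/16·R3.
R4 ← R4 / (4).
R1 ← R1 + 4/5·R4.
R2 ← R2 − 4/5·R4.
R3 ← R3 − 7/5·R4.
Reading off the reduced rows gives x_1 = -2, x_2 = 9/4, x_3 = 9/4, x_4 = 0.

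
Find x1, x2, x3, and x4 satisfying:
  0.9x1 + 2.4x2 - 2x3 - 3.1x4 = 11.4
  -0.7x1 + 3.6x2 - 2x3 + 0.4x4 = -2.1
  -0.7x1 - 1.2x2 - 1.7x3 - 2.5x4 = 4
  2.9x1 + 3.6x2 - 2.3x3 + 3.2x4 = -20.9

Row-reduce the augmented matrix:
R1 ← R1 / (9/10).
R2 ← R2 + 7/10·R1.
R3 ← R3 + 7/10·R1.
R4 ← R4 − 29/10·R1.
R2 ← R2 / (82/15).
R1 ← R1 − 8/3·R2.
R3 ← R3 − 2/3·R2.
R4 ← R4 + 62/15·R2.
R3 ← R3 / (-1157/410).
R1 ← R1 + 20/41·R3.
R2 ← R2 + 80/123·R3.
R4 ← R4 − 597/410·R3.
R4 ← R4 / (107147/11570).
R1 ← R1 + 1917/1157·R4.
R2 ← R2 − 9823/13884·R4.
R3 ← R3 − 1913/1157·R4.
Reading off the reduced rows gives x1 = -1, x2 = 2, x3 = 4, x4 = -5.

x1 = -1, x2 = 2, x3 = 4, x4 = -5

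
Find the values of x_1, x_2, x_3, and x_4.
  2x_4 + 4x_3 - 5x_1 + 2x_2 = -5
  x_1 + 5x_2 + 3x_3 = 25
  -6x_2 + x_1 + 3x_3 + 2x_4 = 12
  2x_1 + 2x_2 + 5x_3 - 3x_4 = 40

x_1 = 5, x_2 = 1, x_3 = 5, x_4 = -1

Row-reduce the augmented matrix:
R1 ← R1 / (-5).
R2 ← R2 − 1·R1.
R3 ← R3 − 1·R1.
R4 ← R4 − 2·R1.
R2 ← R2 / (27/5).
R1 ← R1 + 2/5·R2.
R3 ← R3 + 28/5·R2.
R4 ← R4 − 14/5·R2.
R3 ← R3 / (209/27).
R1 ← R1 + 14/27·R3.
R2 ← R2 − 19/27·R3.
R4 ← R4 − 125/27·R3.
R4 ← R4 / (-45/11).
R1 ← R1 + 2/11·R4.
R2 ← R2 + 2/11·R4.
R3 ← R3 − 4/11·R4.
Reading off the reduced rows gives x_1 = 5, x_2 = 1, x_3 = 5, x_4 = -1.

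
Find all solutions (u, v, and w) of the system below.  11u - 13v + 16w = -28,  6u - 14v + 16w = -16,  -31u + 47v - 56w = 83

Row-reduce:
R1 ← R1 / (11).
R2 ← R2 − 6·R1.
R3 ← R3 + 31·R1.
R2 ← R2 / (-76/11).
R1 ← R1 + 13/11·R2.
R3 ← R3 − 114/11·R2.
Row 3 reduces to 0 = 3, a contradiction. The system is inconsistent.

no solution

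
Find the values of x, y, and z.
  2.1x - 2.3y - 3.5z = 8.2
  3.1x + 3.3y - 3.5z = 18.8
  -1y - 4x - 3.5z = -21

x = 5, y = 1, z = 0

Row-reduce the augmented matrix:
R1 ← R1 / (21/10).
R2 ← R2 − 31/10·R1.
R3 ← R3 + 4·R1.
R2 ← R2 / (703/105).
R1 ← R1 + 23/21·R2.
R3 ← R3 + 113/21·R2.
R3 ← R3 / (-12411/1406).
R1 ← R1 + 980/703·R3.
R2 ← R2 − 175/703·R3.
Reading off the reduced rows gives x = 5, y = 1, z = 0.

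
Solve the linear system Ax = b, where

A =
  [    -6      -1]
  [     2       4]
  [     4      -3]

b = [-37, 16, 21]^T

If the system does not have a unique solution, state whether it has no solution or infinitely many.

x_1 = 6, x_2 = 1

Row-reduce the augmented matrix:
R1 ← R1 / (-6).
R2 ← R2 − 2·R1.
R3 ← R3 − 4·R1.
R2 ← R2 / (11/3).
R1 ← R1 − 1/6·R2.
R3 ← R3 + 11/3·R2.
R3 reduces to 0 = 0, so the extra equation is consistent.
Reading off the reduced rows gives x_1 = 6, x_2 = 1.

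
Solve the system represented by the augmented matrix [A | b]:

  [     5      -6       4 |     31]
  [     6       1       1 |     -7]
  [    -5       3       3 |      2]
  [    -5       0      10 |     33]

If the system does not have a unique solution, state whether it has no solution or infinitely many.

Row-reduce:
R1 ← R1 / (5).
R2 ← R2 − 6·R1.
R3 ← R3 + 5·R1.
R4 ← R4 + 5·R1.
R2 ← R2 / (41/5).
R1 ← R1 + 6/5·R2.
R3 ← R3 + 3·R2.
R4 ← R4 + 6·R2.
R3 ← R3 / (230/41).
R1 ← R1 − 10/41·R3.
R2 ← R2 + 19/41·R3.
R4 ← R4 − 460/41·R3.
Row 4 reduces to 0 = -2, a contradiction. The system is inconsistent.

no solution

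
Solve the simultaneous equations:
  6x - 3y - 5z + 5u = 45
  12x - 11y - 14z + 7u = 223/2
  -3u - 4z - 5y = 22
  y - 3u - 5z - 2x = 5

no solution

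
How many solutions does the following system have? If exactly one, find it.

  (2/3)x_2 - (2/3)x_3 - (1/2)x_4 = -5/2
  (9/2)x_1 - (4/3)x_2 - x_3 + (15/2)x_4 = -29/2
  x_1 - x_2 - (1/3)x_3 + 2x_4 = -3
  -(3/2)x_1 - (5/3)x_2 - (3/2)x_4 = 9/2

no solution

Row-reduce:
Swap R1 and R2.
R1 ← R1 / (9/2).
R3 ← R3 − 1·R1.
R4 ← R4 + 3/2·R1.
R2 ← R2 / (2/3).
R1 ← R1 + 8/27·R2.
R3 ← R3 + 19/27·R2.
R4 ← R4 + 19/9·R2.
R3 ← R3 / (-22/27).
R1 ← R1 + 14/27·R3.
R2 ← R2 + 1·R3.
R4 ← R4 + 22/9·R3.
Row 4 reduces to 0 = -1, a contradiction. The system is inconsistent.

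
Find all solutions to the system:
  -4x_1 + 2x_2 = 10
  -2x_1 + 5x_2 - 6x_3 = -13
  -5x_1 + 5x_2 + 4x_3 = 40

Row-reduce the augmented matrix:
R1 ← R1 / (-4).
R2 ← R2 + 2·R1.
R3 ← R3 + 5·R1.
R2 ← R2 / (4).
R1 ← R1 + 1/2·R2.
R3 ← R3 − 5/2·R2.
R3 ← R3 / (31/4).
R1 ← R1 + 3/4·R3.
R2 ← R2 + 3/2·R3.
Reading off the reduced rows gives x_1 = -1, x_2 = 3, x_3 = 5.

x_1 = -1, x_2 = 3, x_3 = 5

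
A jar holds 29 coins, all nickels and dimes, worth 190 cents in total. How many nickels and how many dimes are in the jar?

Let n = nickels, d = dimes.
  n + d = 29
  10d + 5n = 190
From equation 1: n = 29 − d.
Substitute into equation 2 and solve: d = 9.
Then n = 20.

nickels: 20, dimes: 9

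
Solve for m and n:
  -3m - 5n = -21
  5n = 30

Row-reduce the augmented matrix:
R1 ← R1 / (-3).
R2 ← R2 / (5).
R1 ← R1 − 5/3·R2.
Reading off the reduced rows gives m = -3, n = 6.

m = -3, n = 6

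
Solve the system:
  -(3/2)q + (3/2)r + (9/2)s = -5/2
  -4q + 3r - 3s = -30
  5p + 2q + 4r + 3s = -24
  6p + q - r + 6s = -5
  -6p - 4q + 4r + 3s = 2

Row-reduce:
Swap R1 and R3.
R1 ← R1 / (5).
R4 ← R4 − 6·R1.
R5 ← R5 + 6·R1.
R2 ← R2 / (-4).
R1 ← R1 − 2/5·R2.
R3 ← R3 + 3/2·R2.
R4 ← R4 + 7/5·R2.
R5 ← R5 + 8/5·R2.
R3 ← R3 / (3/8).
R1 ← R1 − 11/10·R3.
R2 ← R2 + 3/4·R3.
R4 ← R4 + 137/20·R3.
R5 ← R5 − 38/5·R3.
R4 ← R4 / (531/5).
R1 ← R1 + 81/5·R4.
R2 ← R2 − 12·R4.
R3 ← R3 − 15·R4.
R5 ← R5 + 531/5·R4.
Row 5 reduces to 0 = 2, a contradiction. The system is inconsistent.

no solution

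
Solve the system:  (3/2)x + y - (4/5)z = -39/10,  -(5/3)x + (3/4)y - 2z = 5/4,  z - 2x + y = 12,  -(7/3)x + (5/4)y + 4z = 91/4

x = -3, y = 3, z = 3

Row-reduce the augmented matrix:
R1 ← R1 / (3/2).
R2 ← R2 + 5/3·R1.
R3 ← R3 + 2·R1.
R4 ← R4 + 7/3·R1.
R2 ← R2 / (67/36).
R1 ← R1 − 2/3·R2.
R3 ← R3 − 7/3·R2.
R4 ← R4 − 101/36·R2.
R3 ← R3 / (1191/335).
R1 ← R1 − 168/335·R3.
R2 ← R2 + 104/67·R3.
R4 ← R4 − 2382/335·R3.
R4 reduces to 0 = 0, so the extra equation is consistent.
Reading off the reduced rows gives x = -3, y = 3, z = 3.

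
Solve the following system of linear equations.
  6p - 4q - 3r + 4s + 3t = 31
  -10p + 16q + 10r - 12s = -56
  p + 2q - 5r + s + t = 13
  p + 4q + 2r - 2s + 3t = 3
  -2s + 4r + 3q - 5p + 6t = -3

infinitely many solutions

Row-reduce:
R1 ← R1 / (6).
R2 ← R2 + 10·R1.
R3 ← R3 − 1·R1.
R4 ← R4 − 1·R1.
R5 ← R5 + 5·R1.
R2 ← R2 / (28/3).
R1 ← R1 + 2/3·R2.
R3 ← R3 − 8/3·R2.
R4 ← R4 − 14/3·R2.
R5 ← R5 + 1/3·R2.
R3 ← R3 / (-83/14).
R1 ← R1 + 1/7·R3.
R2 ← R2 − 15/28·R3.
R5 ← R5 − 47/28·R3.
Swap R4 and R5.
R4 ← R4 / (277/166).
R1 ← R1 − 20/83·R4.
R2 ← R2 + 67/166·R4.
R3 ← R3 + 26/83·R4.
Rank is 4 with 5 unknowns, leaving t free.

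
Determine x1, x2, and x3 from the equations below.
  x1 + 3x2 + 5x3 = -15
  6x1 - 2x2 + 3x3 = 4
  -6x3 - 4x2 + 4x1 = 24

Row-reduce the augmented matrix:
R2 ← R2 − 6·R1.
R3 ← R3 − 4·R1.
R2 ← R2 / (-20).
R1 ← R1 − 3·R2.
R3 ← R3 + 16·R2.
R3 ← R3 / (-22/5).
R1 ← R1 − 19/20·R3.
R2 ← R2 − 27/20·R3.
Reading off the reduced rows gives x1 = 1, x2 = -2, x3 = -2.

x1 = 1, x2 = -2, x3 = -2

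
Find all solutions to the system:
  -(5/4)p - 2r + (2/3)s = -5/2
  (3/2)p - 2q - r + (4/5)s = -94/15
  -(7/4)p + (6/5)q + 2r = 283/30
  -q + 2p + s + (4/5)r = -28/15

p = -2, q = 1/2, r = 8/3, s = 1/2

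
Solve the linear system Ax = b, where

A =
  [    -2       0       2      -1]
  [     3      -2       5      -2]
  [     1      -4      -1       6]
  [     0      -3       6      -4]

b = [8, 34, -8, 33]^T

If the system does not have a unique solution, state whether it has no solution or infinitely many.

Row-reduce the augmented matrix:
R1 ← R1 / (-2).
R2 ← R2 − 3·R1.
R3 ← R3 − 1·R1.
R2 ← R2 / (-2).
R3 ← R3 + 4·R2.
R4 ← R4 + 3·R2.
R3 ← R3 / (-16).
R1 ← R1 + 1·R3.
R2 ← R2 + 4·R3.
R4 ← R4 + 6·R3.
R4 ← R4 / (-55/16).
R1 ← R1 + 9/32·R4.
R2 ← R2 + 11/8·R4.
R3 ← R3 + 25/32·R4.
Reading off the reduced rows gives x_1 = 2, x_2 = 1, x_3 = 6, x_4 = 0.

x_1 = 2, x_2 = 1, x_3 = 6, x_4 = 0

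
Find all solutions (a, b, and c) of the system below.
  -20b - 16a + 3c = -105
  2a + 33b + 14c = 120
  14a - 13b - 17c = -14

no solution

Row-reduce:
R1 ← R1 / (-16).
R2 ← R2 − 2·R1.
R3 ← R3 − 14·R1.
R2 ← R2 / (61/2).
R1 ← R1 − 5/4·R2.
R3 ← R3 + 61/2·R2.
Row 3 reduces to 0 = 1, a contradiction. The system is inconsistent.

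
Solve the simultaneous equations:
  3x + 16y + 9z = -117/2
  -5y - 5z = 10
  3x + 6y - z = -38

Row-reduce:
R1 ← R1 / (3).
R3 ← R3 − 3·R1.
R2 ← R2 / (-5).
R1 ← R1 − 16/3·R2.
R3 ← R3 + 10·R2.
Row 3 reduces to 0 = 1/2, a contradiction. The system is inconsistent.

no solution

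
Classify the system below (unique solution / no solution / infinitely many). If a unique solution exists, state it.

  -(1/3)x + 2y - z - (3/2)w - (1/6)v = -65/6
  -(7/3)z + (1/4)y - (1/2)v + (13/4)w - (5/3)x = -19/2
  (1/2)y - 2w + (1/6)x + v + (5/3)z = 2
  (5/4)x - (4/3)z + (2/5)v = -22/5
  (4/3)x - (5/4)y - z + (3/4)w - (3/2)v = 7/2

no solution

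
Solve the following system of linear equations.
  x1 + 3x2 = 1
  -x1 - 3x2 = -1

Row-reduce:
R2 ← R2 + 1·R1.
Rank is 1 with 2 unknowns, leaving x2 free.

infinitely many solutions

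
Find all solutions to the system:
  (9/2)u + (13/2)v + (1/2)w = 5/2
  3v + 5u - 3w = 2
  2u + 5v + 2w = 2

no solution

Row-reduce:
R1 ← R1 / (9/2).
R2 ← R2 − 5·R1.
R3 ← R3 − 2·R1.
R2 ← R2 / (-38/9).
R1 ← R1 − 13/9·R2.
R3 ← R3 − 19/9·R2.
Row 3 reduces to 0 = 1/2, a contradiction. The system is inconsistent.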